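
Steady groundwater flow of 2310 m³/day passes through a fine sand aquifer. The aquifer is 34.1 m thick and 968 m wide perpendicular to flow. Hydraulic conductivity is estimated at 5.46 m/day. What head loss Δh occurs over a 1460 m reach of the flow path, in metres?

Cross-sectional area A = 968 × 34.1 = 33009 m².
From Q = K·A·i, i = Q / (K·A) = 2310 / (5.460 × 33009) = 0.01282.
Head loss Δh = i · L = 0.01282 × 1460 = 18.71 m.

18.7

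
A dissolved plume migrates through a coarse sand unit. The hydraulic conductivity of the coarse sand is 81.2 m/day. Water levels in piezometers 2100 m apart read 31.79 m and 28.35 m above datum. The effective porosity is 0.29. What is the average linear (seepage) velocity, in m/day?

0.459

Hydraulic gradient i = (31.79 − 28.35) / 2100 = 3.44 / 2100 = 0.001638.
Darcy flux q = K · i = 81.20 × 0.001638 = 0.1330 m/day.
Seepage velocity v = q / n_e = 0.1330 / 0.29 = 0.4587 m/day.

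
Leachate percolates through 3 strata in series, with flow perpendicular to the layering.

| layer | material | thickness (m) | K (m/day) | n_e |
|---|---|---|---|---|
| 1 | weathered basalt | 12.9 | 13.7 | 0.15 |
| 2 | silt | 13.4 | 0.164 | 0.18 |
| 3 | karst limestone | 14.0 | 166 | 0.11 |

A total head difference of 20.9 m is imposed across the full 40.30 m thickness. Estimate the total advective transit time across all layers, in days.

With flow normal to the layers, continuity requires the same specific discharge q through every layer.
Σ(b_i/K_i) = 12.9/13.7 + 13.4/0.164 + 14.0/166 = 82.73 d.
q = Δh / Σ(b_i/K_i) = 20.9 / 82.73 = 0.2526 m/day.
In each layer the seepage velocity is v_i = q/n_i, so the layer transit time is t_i = b_i·n_i / q:
  layer 1 (weathered basalt): t_1 = 12.9 × 0.15 / 0.2526 = 7.660 d
  layer 2 (silt): t_2 = 13.4 × 0.18 / 0.2526 = 9.548 d
  layer 3 (karst limestone): t_3 = 14.0 × 0.11 / 0.2526 = 6.096 d
Total t = Σ t_i = 23.30 days.

23.3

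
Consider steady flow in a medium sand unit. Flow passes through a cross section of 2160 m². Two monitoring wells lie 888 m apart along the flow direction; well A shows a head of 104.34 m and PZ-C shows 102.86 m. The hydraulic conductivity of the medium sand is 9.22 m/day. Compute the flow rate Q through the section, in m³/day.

Hydraulic gradient i = (104.34 − 102.86) / 888 = 1.48 / 888 = 0.001667.
Darcy's law: Q = K · A · i = 9.220 × 2160 × 0.001667 = 33.19 m³/day.

33.2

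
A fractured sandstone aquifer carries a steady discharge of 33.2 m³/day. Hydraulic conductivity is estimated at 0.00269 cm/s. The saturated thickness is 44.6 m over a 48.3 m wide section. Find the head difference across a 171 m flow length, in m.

1.13

Convert K: 0.00269 cm/s × 864 = 2.324 m/day.
Cross-sectional area A = 48.3 × 44.6 = 2154 m².
From Q = K·A·i, i = Q / (K·A) = 33.2 / (2.324 × 2154) = 0.006631.
Head loss Δh = i · L = 0.006631 × 171 = 1.134 m.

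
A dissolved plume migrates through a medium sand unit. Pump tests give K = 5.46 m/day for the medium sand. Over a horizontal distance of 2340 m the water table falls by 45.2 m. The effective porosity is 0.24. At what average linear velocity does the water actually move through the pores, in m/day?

Hydraulic gradient i = Δh / L = 45.2 / 2340 = 0.01932.
Darcy flux q = K · i = 5.460 × 0.01932 = 0.1055 m/day.
Seepage velocity v = q / n_e = 0.1055 / 0.24 = 0.4394 m/day.

0.439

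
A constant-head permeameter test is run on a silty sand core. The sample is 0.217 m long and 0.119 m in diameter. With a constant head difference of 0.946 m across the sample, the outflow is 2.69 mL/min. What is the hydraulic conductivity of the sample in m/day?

0.0799

Cross-sectional area A = π·(d/2)² = π × (0.119/2)² = 0.01112 m².
Convert discharge: 2.69 mL/min = 4.483e-08 m³/s.
Darcy's law rearranged: K = Q·L / (A·Δh) = 4.483e-08 × 0.217 / (0.01112 × 0.946) = 9.247e-07 m/s = 0.07989 m/day.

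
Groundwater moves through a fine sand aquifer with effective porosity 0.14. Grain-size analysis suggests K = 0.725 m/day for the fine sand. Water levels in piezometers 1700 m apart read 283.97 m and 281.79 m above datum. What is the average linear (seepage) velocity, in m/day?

0.00664

Hydraulic gradient i = (283.97 − 281.79) / 1700 = 2.18 / 1700 = 0.001282.
Darcy flux q = K · i = 0.7250 × 0.001282 = 0.0009297 m/day.
Seepage velocity v = q / n_e = 0.0009297 / 0.14 = 0.006641 m/day.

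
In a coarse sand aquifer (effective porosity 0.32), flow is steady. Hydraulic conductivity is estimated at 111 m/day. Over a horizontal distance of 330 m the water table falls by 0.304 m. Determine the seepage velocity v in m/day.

Hydraulic gradient i = Δh / L = 0.304 / 330 = 0.0009212.
Darcy flux q = K · i = 111.0 × 0.0009212 = 0.1023 m/day.
Seepage velocity v = q / n_e = 0.1023 / 0.32 = 0.3195 m/day.

0.320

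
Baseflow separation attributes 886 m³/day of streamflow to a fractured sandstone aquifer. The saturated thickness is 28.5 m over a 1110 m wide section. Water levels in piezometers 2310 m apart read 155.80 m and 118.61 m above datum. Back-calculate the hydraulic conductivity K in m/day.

Cross-sectional area A = 1110 × 28.5 = 31635 m².
Hydraulic gradient i = (155.80 − 118.61) / 2310 = 37.19 / 2310 = 0.01610.
From Q = K·A·i, K = Q / (A·i) = 886 / (31635 × 0.01610) = 1.740 m/day.

1.74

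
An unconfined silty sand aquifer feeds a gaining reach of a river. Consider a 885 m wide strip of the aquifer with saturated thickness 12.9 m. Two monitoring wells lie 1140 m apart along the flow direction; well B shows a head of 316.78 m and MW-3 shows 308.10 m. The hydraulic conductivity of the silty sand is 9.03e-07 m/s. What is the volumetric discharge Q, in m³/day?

6.78

Convert K: 9.03e-07 m/s × 86400 = 0.07802 m/day.
Cross-sectional area A = 885 × 12.9 = 11416 m².
Hydraulic gradient i = (316.78 − 308.10) / 1140 = 8.68 / 1140 = 0.007614.
Darcy's law: Q = K · A · i = 0.07802 × 11416 × 0.007614 = 6.782 m³/day.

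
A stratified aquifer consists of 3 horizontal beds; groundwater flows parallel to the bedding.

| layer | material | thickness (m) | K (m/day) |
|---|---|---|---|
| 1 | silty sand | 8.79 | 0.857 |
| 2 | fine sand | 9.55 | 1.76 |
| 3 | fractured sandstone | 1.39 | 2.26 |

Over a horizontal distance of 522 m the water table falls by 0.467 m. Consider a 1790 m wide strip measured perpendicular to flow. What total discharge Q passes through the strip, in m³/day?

44.0

Flow is parallel to layering, so each bed carries its own Darcy discharge and the transmissivities add.
Σ(K_i·b_i) = 0.857×8.79 + 1.76×9.55 + 2.26×1.39 = 27.48 m²/day.
Hydraulic gradient i = Δh / L = 0.467 / 522 = 0.0008946.
Q = Σ(K_i·b_i) · W · i = 27.48 × 1790 × 0.0008946 = 44.01 m³/day.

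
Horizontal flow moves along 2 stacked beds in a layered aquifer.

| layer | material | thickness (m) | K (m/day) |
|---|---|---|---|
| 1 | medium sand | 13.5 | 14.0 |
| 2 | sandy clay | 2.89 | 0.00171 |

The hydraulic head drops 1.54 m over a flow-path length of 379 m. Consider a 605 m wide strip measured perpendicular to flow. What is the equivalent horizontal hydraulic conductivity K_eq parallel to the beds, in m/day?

Flow is parallel to layering, so each bed carries its own Darcy discharge and the transmissivities add.
Σ(K_i·b_i) = 14.0×13.5 + 0.00171×2.89 = 189.0 m²/day.
Total thickness b = 16.39 m, so K_eq = Σ(K_i·b_i)/b = 11.53 m/day.

11.5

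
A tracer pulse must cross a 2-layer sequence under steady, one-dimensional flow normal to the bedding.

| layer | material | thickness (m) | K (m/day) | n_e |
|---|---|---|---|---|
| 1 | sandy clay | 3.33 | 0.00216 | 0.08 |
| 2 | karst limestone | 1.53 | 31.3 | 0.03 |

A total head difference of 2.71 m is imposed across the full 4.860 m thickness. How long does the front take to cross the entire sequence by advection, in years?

0.486

With flow normal to the layers, continuity requires the same specific discharge q through every layer.
Σ(b_i/K_i) = 3.33/0.00216 + 1.53/31.3 = 1542 d.
q = Δh / Σ(b_i/K_i) = 2.71 / 1542 = 0.001758 m/day.
In each layer the seepage velocity is v_i = q/n_i, so the layer transit time is t_i = b_i·n_i / q:
  layer 1 (sandy clay): t_1 = 3.33 × 0.08 / 0.001758 = 151.6 d
  layer 2 (karst limestone): t_2 = 1.53 × 0.03 / 0.001758 = 26.11 d
Total t = Σ t_i = 177.7 days = 0.4864 years.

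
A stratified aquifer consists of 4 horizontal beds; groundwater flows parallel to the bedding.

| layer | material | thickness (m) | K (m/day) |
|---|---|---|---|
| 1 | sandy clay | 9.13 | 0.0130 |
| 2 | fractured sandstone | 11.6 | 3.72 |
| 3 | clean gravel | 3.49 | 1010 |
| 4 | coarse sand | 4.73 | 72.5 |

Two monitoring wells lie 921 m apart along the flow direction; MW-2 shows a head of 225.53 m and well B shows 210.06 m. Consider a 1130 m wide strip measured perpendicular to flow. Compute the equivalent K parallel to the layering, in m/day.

Flow is parallel to layering, so each bed carries its own Darcy discharge and the transmissivities add.
Σ(K_i·b_i) = 0.0130×9.13 + 3.72×11.6 + 1010×3.49 + 72.5×4.73 = 3911 m²/day.
Total thickness b = 28.95 m, so K_eq = Σ(K_i·b_i)/b = 135.1 m/day.

135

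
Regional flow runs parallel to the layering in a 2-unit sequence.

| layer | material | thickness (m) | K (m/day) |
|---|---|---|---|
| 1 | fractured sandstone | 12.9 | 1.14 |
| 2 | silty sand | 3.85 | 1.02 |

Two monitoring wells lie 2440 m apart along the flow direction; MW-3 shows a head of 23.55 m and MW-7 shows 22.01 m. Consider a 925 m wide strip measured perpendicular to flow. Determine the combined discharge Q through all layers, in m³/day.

10.9

Flow is parallel to layering, so each bed carries its own Darcy discharge and the transmissivities add.
Σ(K_i·b_i) = 1.14×12.9 + 1.02×3.85 = 18.63 m²/day.
Hydraulic gradient i = (23.55 − 22.01) / 2440 = 1.54 / 2440 = 0.0006311.
Q = Σ(K_i·b_i) · W · i = 18.63 × 925 × 0.0006311 = 10.88 m³/day.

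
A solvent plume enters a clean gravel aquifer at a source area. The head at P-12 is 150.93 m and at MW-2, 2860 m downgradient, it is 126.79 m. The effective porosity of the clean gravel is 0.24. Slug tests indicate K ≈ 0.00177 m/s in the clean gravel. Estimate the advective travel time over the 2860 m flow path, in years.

Convert K: 0.00177 m/s × 86400 = 152.9 m/day.
Hydraulic gradient i = (150.93 − 126.79) / 2860 = 24.14 / 2860 = 0.008441.
Darcy flux q = K · i = 152.9 × 0.008441 = 1.291 m/day.
Seepage velocity v = q / n_e = 1.291 / 0.24 = 5.378 m/day.
Travel time t = L / v = 2860 / 5.378 = 531.8 days = 1.456 years.

1.46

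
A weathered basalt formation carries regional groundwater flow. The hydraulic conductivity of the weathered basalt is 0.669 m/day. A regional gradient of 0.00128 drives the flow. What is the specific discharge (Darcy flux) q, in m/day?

0.000856

Hydraulic gradient i = 0.00128.
Specific discharge q = K · i = 0.6690 × 0.001280 = 0.0008563 m/day.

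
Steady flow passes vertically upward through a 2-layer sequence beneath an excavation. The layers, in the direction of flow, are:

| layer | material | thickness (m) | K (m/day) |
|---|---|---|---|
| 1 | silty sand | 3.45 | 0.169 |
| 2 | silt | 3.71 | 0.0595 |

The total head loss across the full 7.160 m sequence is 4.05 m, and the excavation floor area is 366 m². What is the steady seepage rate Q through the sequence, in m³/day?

Flow is perpendicular to layering, so the layers act in series and the equivalent K is the thickness-weighted harmonic mean.
Total thickness L = 3.45 + 3.71 = 7.160 m.
Σ(b_i/K_i) = 3.45/0.169 + 3.71/0.0595 = 82.77 d.
K_eq = L / Σ(b_i/K_i) = 7.160 / 82.77 = 0.08651 m/day.
Q = K_eq · A · (Δh/L) = 0.08651 × 366 × (4.05/7.160) = 17.91 m³/day.

17.9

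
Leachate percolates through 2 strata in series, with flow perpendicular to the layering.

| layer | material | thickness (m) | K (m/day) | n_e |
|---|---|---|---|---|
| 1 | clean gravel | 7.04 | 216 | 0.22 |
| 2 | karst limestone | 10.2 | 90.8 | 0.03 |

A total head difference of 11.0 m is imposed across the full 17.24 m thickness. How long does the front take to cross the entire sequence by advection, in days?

With flow normal to the layers, continuity requires the same specific discharge q through every layer.
Σ(b_i/K_i) = 7.04/216 + 10.2/90.8 = 0.1449 d.
q = Δh / Σ(b_i/K_i) = 11.0 / 0.1449 = 75.90 m/day.
In each layer the seepage velocity is v_i = q/n_i, so the layer transit time is t_i = b_i·n_i / q:
  layer 1 (clean gravel): t_1 = 7.04 × 0.22 / 75.90 = 0.02041 d
  layer 2 (karst limestone): t_2 = 10.2 × 0.03 / 75.90 = 0.004032 d
Total t = Σ t_i = 0.02444 days.

0.0244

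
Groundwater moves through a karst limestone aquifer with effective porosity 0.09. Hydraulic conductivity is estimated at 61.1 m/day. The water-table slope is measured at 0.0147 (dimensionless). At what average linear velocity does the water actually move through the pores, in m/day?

9.98

Hydraulic gradient i = 0.0147.
Darcy flux q = K · i = 61.10 × 0.01470 = 0.8982 m/day.
Seepage velocity v = q / n_e = 0.8982 / 0.09 = 9.980 m/day.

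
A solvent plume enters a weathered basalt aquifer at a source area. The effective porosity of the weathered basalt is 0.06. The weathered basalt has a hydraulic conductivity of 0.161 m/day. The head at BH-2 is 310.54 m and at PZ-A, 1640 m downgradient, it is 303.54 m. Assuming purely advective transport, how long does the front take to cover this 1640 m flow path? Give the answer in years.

392

Hydraulic gradient i = (310.54 − 303.54) / 1640 = 7 / 1640 = 0.004268.
Darcy flux q = K · i = 0.1610 × 0.004268 = 0.0006872 m/day.
Seepage velocity v = q / n_e = 0.0006872 / 0.06 = 0.01145 m/day.
Travel time t = L / v = 1640 / 0.01145 = 1.432e+05 days = 392.0 years.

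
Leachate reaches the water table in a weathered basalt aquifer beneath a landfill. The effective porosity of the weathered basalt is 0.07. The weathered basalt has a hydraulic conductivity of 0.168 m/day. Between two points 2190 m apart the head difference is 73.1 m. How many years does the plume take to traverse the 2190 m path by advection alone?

74.8

Hydraulic gradient i = Δh / L = 73.1 / 2190 = 0.03338.
Darcy flux q = K · i = 0.1680 × 0.03338 = 0.005608 m/day.
Seepage velocity v = q / n_e = 0.005608 / 0.07 = 0.08011 m/day.
Travel time t = L / v = 2190 / 0.08011 = 27338 days = 74.85 years.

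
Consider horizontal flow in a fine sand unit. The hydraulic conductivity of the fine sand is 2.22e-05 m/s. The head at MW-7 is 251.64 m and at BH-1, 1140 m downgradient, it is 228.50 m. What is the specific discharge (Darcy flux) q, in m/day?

0.0389

Convert K: 2.22e-05 m/s × 86400 = 1.918 m/day.
Hydraulic gradient i = (251.64 − 228.50) / 1140 = 23.14 / 1140 = 0.02030.
Specific discharge q = K · i = 1.918 × 0.02030 = 0.03893 m/day.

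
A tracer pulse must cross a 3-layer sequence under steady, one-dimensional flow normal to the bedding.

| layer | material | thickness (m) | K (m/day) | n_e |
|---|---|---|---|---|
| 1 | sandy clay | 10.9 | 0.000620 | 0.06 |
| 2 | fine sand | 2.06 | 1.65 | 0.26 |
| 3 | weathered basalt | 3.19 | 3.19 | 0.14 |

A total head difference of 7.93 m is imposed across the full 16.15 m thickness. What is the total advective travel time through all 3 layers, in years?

9.93

With flow normal to the layers, continuity requires the same specific discharge q through every layer.
Σ(b_i/K_i) = 10.9/0.000620 + 2.06/1.65 + 3.19/3.19 = 17583 d.
q = Δh / Σ(b_i/K_i) = 7.93 / 17583 = 0.0004510 m/day.
In each layer the seepage velocity is v_i = q/n_i, so the layer transit time is t_i = b_i·n_i / q:
  layer 1 (sandy clay): t_1 = 10.9 × 0.06 / 0.0004510 = 1450 d
  layer 2 (fine sand): t_2 = 2.06 × 0.26 / 0.0004510 = 1188 d
  layer 3 (weathered basalt): t_3 = 3.19 × 0.14 / 0.0004510 = 990.2 d
Total t = Σ t_i = 3628 days = 9.933 years.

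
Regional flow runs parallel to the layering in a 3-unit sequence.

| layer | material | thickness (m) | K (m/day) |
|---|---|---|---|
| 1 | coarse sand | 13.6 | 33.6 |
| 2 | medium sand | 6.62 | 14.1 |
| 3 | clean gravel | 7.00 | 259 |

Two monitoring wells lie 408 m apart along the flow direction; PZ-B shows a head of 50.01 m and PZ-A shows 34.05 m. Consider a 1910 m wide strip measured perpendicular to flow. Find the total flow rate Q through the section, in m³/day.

177000

Flow is parallel to layering, so each bed carries its own Darcy discharge and the transmissivities add.
Σ(K_i·b_i) = 33.6×13.6 + 14.1×6.62 + 259×7.00 = 2363 m²/day.
Hydraulic gradient i = (50.01 − 34.05) / 408 = 15.96 / 408 = 0.03912.
Q = Σ(K_i·b_i) · W · i = 2363 × 1910 × 0.03912 = 1.766e+05 m³/day.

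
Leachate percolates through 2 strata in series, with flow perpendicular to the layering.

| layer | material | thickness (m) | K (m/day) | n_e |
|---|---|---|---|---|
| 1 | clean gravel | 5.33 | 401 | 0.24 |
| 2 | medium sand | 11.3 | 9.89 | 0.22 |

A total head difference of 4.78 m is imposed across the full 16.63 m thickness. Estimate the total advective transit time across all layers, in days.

With flow normal to the layers, continuity requires the same specific discharge q through every layer.
Σ(b_i/K_i) = 5.33/401 + 11.3/9.89 = 1.156 d.
q = Δh / Σ(b_i/K_i) = 4.78 / 1.156 = 4.135 m/day.
In each layer the seepage velocity is v_i = q/n_i, so the layer transit time is t_i = b_i·n_i / q:
  layer 1 (clean gravel): t_1 = 5.33 × 0.24 / 4.135 = 0.3093 d
  layer 2 (medium sand): t_2 = 11.3 × 0.22 / 4.135 = 0.6011 d
Total t = Σ t_i = 0.9105 days.

0.910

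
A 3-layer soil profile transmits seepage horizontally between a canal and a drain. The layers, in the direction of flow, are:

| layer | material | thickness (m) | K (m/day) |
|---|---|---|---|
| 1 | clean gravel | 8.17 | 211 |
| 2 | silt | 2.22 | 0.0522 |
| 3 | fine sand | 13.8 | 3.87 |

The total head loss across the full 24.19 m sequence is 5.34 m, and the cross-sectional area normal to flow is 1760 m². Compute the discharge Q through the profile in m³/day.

Flow is perpendicular to layering, so the layers act in series and the equivalent K is the thickness-weighted harmonic mean.
Total thickness L = 8.17 + 2.22 + 13.8 = 24.19 m.
Σ(b_i/K_i) = 8.17/211 + 2.22/0.0522 + 13.8/3.87 = 46.13 d.
K_eq = L / Σ(b_i/K_i) = 24.19 / 46.13 = 0.5243 m/day.
Q = K_eq · A · (Δh/L) = 0.5243 × 1760 × (5.34/24.19) = 203.7 m³/day.

204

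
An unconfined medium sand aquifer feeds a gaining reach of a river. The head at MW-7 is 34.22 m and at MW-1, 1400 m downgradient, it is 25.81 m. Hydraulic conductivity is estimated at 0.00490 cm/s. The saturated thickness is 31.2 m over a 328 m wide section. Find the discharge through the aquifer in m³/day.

260

Convert K: 0.00490 cm/s × 864 = 4.234 m/day.
Cross-sectional area A = 328 × 31.2 = 10234 m².
Hydraulic gradient i = (34.22 − 25.81) / 1400 = 8.41 / 1400 = 0.006007.
Darcy's law: Q = K · A · i = 4.234 × 10234 × 0.006007 = 260.3 m³/day.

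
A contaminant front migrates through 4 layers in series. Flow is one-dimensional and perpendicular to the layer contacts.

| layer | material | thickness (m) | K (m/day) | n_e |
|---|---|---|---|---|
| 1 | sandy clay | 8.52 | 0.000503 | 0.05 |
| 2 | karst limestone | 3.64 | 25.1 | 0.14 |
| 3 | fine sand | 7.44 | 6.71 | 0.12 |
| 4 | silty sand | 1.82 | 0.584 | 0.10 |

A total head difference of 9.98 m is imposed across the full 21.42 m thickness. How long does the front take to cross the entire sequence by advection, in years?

With flow normal to the layers, continuity requires the same specific discharge q through every layer.
Σ(b_i/K_i) = 8.52/0.000503 + 3.64/25.1 + 7.44/6.71 + 1.82/0.584 = 16943 d.
q = Δh / Σ(b_i/K_i) = 9.98 / 16943 = 0.0005890 m/day.
In each layer the seepage velocity is v_i = q/n_i, so the layer transit time is t_i = b_i·n_i / q:
  layer 1 (sandy clay): t_1 = 8.52 × 0.05 / 0.0005890 = 723.2 d
  layer 2 (karst limestone): t_2 = 3.64 × 0.14 / 0.0005890 = 865.1 d
  layer 3 (fine sand): t_3 = 7.44 × 0.12 / 0.0005890 = 1516 d
  layer 4 (silty sand): t_4 = 1.82 × 0.10 / 0.0005890 = 309.0 d
Total t = Σ t_i = 3413 days = 9.344 years.

9.34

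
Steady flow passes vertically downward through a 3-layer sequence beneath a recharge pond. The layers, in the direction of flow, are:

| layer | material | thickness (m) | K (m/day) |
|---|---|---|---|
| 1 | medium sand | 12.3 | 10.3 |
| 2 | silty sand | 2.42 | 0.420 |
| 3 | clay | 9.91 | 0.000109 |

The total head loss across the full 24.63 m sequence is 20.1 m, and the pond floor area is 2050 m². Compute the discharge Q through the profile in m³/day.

0.453

Flow is perpendicular to layering, so the layers act in series and the equivalent K is the thickness-weighted harmonic mean.
Total thickness L = 12.3 + 2.42 + 9.91 = 24.63 m.
Σ(b_i/K_i) = 12.3/10.3 + 2.42/0.420 + 9.91/0.000109 = 90924 d.
K_eq = L / Σ(b_i/K_i) = 24.63 / 90924 = 0.0002709 m/day.
Q = K_eq · A · (Δh/L) = 0.0002709 × 2050 × (20.1/24.63) = 0.4532 m³/day.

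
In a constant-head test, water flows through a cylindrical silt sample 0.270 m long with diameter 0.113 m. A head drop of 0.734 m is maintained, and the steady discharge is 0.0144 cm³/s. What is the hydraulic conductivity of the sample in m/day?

Cross-sectional area A = π·(d/2)² = π × (0.113/2)² = 0.01003 m².
Convert discharge: 0.0144 cm³/s = 1.440e-08 m³/s.
Darcy's law rearranged: K = Q·L / (A·Δh) = 1.440e-08 × 0.270 / (0.01003 × 0.734) = 5.282e-07 m/s = 0.04563 m/day.

0.0456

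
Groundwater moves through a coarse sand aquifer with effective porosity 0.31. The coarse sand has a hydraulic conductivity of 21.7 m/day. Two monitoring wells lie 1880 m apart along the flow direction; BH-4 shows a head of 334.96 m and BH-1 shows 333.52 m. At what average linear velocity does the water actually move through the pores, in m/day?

Hydraulic gradient i = (334.96 − 333.52) / 1880 = 1.44 / 1880 = 0.0007660.
Darcy flux q = K · i = 21.70 × 0.0007660 = 0.01662 m/day.
Seepage velocity v = q / n_e = 0.01662 / 0.31 = 0.05362 m/day.

0.0536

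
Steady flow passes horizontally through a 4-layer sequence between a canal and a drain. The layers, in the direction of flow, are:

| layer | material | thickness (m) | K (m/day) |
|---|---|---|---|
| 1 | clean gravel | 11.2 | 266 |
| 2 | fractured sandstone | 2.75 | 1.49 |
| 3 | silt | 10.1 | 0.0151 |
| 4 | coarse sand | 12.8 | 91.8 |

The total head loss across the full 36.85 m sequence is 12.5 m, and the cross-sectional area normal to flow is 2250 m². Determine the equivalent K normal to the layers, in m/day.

0.0549

Flow is perpendicular to layering, so the layers act in series and the equivalent K is the thickness-weighted harmonic mean.
Total thickness L = 11.2 + 2.75 + 10.1 + 12.8 = 36.85 m.
Σ(b_i/K_i) = 11.2/266 + 2.75/1.49 + 10.1/0.0151 + 12.8/91.8 = 670.9 d.
K_eq = L / Σ(b_i/K_i) = 36.85 / 670.9 = 0.05493 m/day.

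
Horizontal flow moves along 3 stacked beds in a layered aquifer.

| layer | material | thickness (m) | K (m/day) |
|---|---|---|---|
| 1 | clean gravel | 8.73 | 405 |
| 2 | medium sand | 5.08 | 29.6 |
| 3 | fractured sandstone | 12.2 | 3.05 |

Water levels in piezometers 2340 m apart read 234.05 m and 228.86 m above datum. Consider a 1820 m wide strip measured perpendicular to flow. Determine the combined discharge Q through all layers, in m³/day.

15000

Flow is parallel to layering, so each bed carries its own Darcy discharge and the transmissivities add.
Σ(K_i·b_i) = 405×8.73 + 29.6×5.08 + 3.05×12.2 = 3723 m²/day.
Hydraulic gradient i = (234.05 − 228.86) / 2340 = 5.19 / 2340 = 0.002218.
Q = Σ(K_i·b_i) · W · i = 3723 × 1820 × 0.002218 = 15029 m³/day.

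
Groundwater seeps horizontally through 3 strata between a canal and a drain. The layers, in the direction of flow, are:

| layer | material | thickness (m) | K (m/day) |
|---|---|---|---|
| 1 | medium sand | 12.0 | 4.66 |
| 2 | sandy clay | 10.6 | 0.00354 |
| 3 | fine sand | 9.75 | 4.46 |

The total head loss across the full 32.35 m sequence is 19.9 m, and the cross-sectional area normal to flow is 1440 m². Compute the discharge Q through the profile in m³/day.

9.55

Flow is perpendicular to layering, so the layers act in series and the equivalent K is the thickness-weighted harmonic mean.
Total thickness L = 12.0 + 10.6 + 9.75 = 32.35 m.
Σ(b_i/K_i) = 12.0/4.66 + 10.6/0.00354 + 9.75/4.46 = 2999 d.
K_eq = L / Σ(b_i/K_i) = 32.35 / 2999 = 0.01079 m/day.
Q = K_eq · A · (Δh/L) = 0.01079 × 1440 × (19.9/32.35) = 9.555 m³/day.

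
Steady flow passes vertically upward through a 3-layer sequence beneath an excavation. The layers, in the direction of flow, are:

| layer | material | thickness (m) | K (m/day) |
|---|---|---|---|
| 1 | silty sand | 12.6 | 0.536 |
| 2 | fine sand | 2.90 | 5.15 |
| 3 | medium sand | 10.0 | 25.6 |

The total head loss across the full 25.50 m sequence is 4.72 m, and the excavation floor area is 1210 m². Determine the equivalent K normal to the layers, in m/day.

1.04

Flow is perpendicular to layering, so the layers act in series and the equivalent K is the thickness-weighted harmonic mean.
Total thickness L = 12.6 + 2.90 + 10.0 = 25.50 m.
Σ(b_i/K_i) = 12.6/0.536 + 2.90/5.15 + 10.0/25.6 = 24.46 d.
K_eq = L / Σ(b_i/K_i) = 25.50 / 24.46 = 1.042 m/day.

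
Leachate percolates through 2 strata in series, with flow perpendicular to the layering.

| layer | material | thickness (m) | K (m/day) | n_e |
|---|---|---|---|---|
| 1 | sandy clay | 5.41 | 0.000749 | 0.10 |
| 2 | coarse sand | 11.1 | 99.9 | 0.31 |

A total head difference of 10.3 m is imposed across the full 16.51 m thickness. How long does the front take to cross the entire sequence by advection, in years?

7.65

With flow normal to the layers, continuity requires the same specific discharge q through every layer.
Σ(b_i/K_i) = 5.41/0.000749 + 11.1/99.9 = 7223 d.
q = Δh / Σ(b_i/K_i) = 10.3 / 7223 = 0.001426 m/day.
In each layer the seepage velocity is v_i = q/n_i, so the layer transit time is t_i = b_i·n_i / q:
  layer 1 (sandy clay): t_1 = 5.41 × 0.10 / 0.001426 = 379.4 d
  layer 2 (coarse sand): t_2 = 11.1 × 0.31 / 0.001426 = 2413 d
Total t = Σ t_i = 2792 days = 7.645 years.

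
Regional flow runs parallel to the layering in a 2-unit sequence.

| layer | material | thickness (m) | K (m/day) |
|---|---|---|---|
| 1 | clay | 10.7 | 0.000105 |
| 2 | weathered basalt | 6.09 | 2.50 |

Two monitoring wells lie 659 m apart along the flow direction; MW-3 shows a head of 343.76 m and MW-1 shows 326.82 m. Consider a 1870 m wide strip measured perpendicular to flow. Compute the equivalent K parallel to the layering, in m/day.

0.907

Flow is parallel to layering, so each bed carries its own Darcy discharge and the transmissivities add.
Σ(K_i·b_i) = 0.000105×10.7 + 2.50×6.09 = 15.23 m²/day.
Total thickness b = 16.79 m, so K_eq = Σ(K_i·b_i)/b = 0.9069 m/day.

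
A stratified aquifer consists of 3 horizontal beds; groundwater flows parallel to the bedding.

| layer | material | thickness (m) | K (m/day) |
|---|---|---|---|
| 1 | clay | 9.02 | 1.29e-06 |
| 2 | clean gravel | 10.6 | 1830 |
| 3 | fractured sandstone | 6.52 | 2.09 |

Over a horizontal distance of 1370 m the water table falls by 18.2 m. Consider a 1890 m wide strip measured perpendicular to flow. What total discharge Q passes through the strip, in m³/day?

Flow is parallel to layering, so each bed carries its own Darcy discharge and the transmissivities add.
Σ(K_i·b_i) = 1.29e-06×9.02 + 1830×10.6 + 2.09×6.52 = 19412 m²/day.
Hydraulic gradient i = Δh / L = 18.2 / 1370 = 0.01328.
Q = Σ(K_i·b_i) · W · i = 19412 × 1890 × 0.01328 = 4.874e+05 m³/day.

487000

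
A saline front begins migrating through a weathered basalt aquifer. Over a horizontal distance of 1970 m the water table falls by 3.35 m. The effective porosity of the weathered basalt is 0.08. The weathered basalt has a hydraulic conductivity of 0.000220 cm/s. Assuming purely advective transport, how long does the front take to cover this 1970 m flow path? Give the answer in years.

Convert K: 0.000220 cm/s × 864 = 0.1901 m/day.
Hydraulic gradient i = Δh / L = 3.35 / 1970 = 0.001701.
Darcy flux q = K · i = 0.1901 × 0.001701 = 0.0003232 m/day.
Seepage velocity v = q / n_e = 0.0003232 / 0.08 = 0.004040 m/day.
Travel time t = L / v = 1970 / 0.004040 = 4.876e+05 days = 1335 years.

1330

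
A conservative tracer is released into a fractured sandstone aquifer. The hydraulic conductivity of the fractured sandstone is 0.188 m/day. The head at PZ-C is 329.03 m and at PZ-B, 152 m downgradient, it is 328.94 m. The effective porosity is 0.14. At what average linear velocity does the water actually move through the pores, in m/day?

Hydraulic gradient i = (329.03 − 328.94) / 152 = 0.09 / 152 = 0.0005921.
Darcy flux q = K · i = 0.1880 × 0.0005921 = 0.0001113 m/day.
Seepage velocity v = q / n_e = 0.0001113 / 0.14 = 0.0007951 m/day.

0.000795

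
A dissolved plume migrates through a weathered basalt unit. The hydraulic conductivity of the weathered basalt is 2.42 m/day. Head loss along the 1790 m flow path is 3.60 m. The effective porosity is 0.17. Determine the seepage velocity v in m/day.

Hydraulic gradient i = Δh / L = 3.60 / 1790 = 0.002011.
Darcy flux q = K · i = 2.420 × 0.002011 = 0.004867 m/day.
Seepage velocity v = q / n_e = 0.004867 / 0.17 = 0.02863 m/day.

0.0286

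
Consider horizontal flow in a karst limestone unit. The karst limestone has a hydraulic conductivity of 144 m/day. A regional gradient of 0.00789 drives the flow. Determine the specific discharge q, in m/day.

1.14

Hydraulic gradient i = 0.00789.
Specific discharge q = K · i = 144.0 × 0.007890 = 1.136 m/day.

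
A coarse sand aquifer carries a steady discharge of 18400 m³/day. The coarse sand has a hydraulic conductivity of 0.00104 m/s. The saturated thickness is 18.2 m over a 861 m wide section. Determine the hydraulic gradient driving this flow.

0.0131

Convert K: 0.00104 m/s × 86400 = 89.86 m/day.
Cross-sectional area A = 861 × 18.2 = 15670 m².
From Q = K·A·i, i = Q / (K·A) = 18400 / (89.86 × 15670) = 0.01307.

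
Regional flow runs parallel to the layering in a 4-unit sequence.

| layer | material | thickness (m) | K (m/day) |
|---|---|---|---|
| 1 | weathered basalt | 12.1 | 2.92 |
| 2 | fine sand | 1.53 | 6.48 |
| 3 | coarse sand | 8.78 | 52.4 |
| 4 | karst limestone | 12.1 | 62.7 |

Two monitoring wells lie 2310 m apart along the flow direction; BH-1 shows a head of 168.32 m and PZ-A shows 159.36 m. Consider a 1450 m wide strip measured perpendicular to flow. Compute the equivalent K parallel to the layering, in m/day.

Flow is parallel to layering, so each bed carries its own Darcy discharge and the transmissivities add.
Σ(K_i·b_i) = 2.92×12.1 + 6.48×1.53 + 52.4×8.78 + 62.7×12.1 = 1264 m²/day.
Total thickness b = 34.51 m, so K_eq = Σ(K_i·b_i)/b = 36.63 m/day.

36.6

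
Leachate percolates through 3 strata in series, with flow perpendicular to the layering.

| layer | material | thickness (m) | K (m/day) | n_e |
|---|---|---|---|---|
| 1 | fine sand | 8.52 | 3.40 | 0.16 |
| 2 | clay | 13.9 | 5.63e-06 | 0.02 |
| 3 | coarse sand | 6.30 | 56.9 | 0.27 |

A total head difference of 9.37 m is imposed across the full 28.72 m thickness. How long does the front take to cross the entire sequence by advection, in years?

2410

With flow normal to the layers, continuity requires the same specific discharge q through every layer.
Σ(b_i/K_i) = 8.52/3.40 + 13.9/5.63e-06 + 6.30/56.9 = 2.469e+06 d.
q = Δh / Σ(b_i/K_i) = 9.37 / 2.469e+06 = 3.795e-06 m/day.
In each layer the seepage velocity is v_i = q/n_i, so the layer transit time is t_i = b_i·n_i / q:
  layer 1 (fine sand): t_1 = 8.52 × 0.16 / 3.795e-06 = 3.592e+05 d
  layer 2 (clay): t_2 = 13.9 × 0.02 / 3.795e-06 = 73251 d
  layer 3 (coarse sand): t_3 = 6.30 × 0.27 / 3.795e-06 = 4.482e+05 d
Total t = Σ t_i = 8.806e+05 days = 2411 years.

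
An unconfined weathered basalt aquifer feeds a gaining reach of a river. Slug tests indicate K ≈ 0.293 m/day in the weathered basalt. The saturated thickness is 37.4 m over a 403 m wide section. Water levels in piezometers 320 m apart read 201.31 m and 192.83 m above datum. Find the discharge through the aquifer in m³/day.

117

Cross-sectional area A = 403 × 37.4 = 15072 m².
Hydraulic gradient i = (201.31 − 192.83) / 320 = 8.48 / 320 = 0.02650.
Darcy's law: Q = K · A · i = 0.2930 × 15072 × 0.02650 = 117.0 m³/day.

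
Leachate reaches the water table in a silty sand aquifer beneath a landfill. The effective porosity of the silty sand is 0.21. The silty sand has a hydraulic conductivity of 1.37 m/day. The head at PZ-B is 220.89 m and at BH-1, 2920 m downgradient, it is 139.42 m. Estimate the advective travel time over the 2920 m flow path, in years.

Hydraulic gradient i = (220.89 − 139.42) / 2920 = 81.47 / 2920 = 0.02790.
Darcy flux q = K · i = 1.370 × 0.02790 = 0.03822 m/day.
Seepage velocity v = q / n_e = 0.03822 / 0.21 = 0.1820 m/day.
Travel time t = L / v = 2920 / 0.1820 = 16042 days = 43.92 years.

43.9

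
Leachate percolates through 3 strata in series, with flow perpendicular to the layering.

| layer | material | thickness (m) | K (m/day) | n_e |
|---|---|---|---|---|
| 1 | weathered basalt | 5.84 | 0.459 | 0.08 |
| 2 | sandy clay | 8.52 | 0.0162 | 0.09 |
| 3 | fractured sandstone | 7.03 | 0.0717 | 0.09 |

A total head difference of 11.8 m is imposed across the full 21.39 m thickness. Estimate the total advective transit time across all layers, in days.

With flow normal to the layers, continuity requires the same specific discharge q through every layer.
Σ(b_i/K_i) = 5.84/0.459 + 8.52/0.0162 + 7.03/0.0717 = 636.7 d.
q = Δh / Σ(b_i/K_i) = 11.8 / 636.7 = 0.01853 m/day.
In each layer the seepage velocity is v_i = q/n_i, so the layer transit time is t_i = b_i·n_i / q:
  layer 1 (weathered basalt): t_1 = 5.84 × 0.08 / 0.01853 = 25.21 d
  layer 2 (sandy clay): t_2 = 8.52 × 0.09 / 0.01853 = 41.37 d
  layer 3 (fractured sandstone): t_3 = 7.03 × 0.09 / 0.01853 = 34.14 d
Total t = Σ t_i = 100.7 days.

101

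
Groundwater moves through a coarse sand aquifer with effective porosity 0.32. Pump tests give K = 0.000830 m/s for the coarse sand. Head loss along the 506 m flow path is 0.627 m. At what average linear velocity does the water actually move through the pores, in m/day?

0.278

Convert K: 0.000830 m/s × 86400 = 71.71 m/day.
Hydraulic gradient i = Δh / L = 0.627 / 506 = 0.001239.
Darcy flux q = K · i = 71.71 × 0.001239 = 0.08886 m/day.
Seepage velocity v = q / n_e = 0.08886 / 0.32 = 0.2777 m/day.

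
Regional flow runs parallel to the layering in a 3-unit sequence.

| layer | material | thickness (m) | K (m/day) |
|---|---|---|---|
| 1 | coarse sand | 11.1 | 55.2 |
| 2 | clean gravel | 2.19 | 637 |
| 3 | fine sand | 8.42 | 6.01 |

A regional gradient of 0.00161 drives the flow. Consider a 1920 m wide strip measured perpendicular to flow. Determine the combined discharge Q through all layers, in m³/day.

6360

Flow is parallel to layering, so each bed carries its own Darcy discharge and the transmissivities add.
Σ(K_i·b_i) = 55.2×11.1 + 637×2.19 + 6.01×8.42 = 2058 m²/day.
Hydraulic gradient i = 0.00161.
Q = Σ(K_i·b_i) · W · i = 2058 × 1920 × 0.001610 = 6363 m³/day.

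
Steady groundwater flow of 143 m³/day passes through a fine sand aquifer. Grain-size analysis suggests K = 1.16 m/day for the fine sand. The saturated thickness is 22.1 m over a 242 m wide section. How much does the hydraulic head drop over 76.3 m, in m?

Cross-sectional area A = 242 × 22.1 = 5348 m².
From Q = K·A·i, i = Q / (K·A) = 143 / (1.160 × 5348) = 0.02305.
Head loss Δh = i · L = 0.02305 × 76.3 = 1.759 m.

1.76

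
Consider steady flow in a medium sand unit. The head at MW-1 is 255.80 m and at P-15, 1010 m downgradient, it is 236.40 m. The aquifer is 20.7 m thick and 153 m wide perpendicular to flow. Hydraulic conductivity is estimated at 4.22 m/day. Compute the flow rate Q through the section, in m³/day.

257

Cross-sectional area A = 153 × 20.7 = 3167 m².
Hydraulic gradient i = (255.80 − 236.40) / 1010 = 19.4 / 1010 = 0.01921.
Darcy's law: Q = K · A · i = 4.220 × 3167 × 0.01921 = 256.7 m³/day.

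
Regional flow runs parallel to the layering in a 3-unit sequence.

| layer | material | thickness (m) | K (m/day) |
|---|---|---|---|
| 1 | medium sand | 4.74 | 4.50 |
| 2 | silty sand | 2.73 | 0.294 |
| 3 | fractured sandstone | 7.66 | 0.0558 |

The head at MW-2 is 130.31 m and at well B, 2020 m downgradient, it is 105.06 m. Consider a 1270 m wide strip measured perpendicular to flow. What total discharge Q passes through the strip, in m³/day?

Flow is parallel to layering, so each bed carries its own Darcy discharge and the transmissivities add.
Σ(K_i·b_i) = 4.50×4.74 + 0.294×2.73 + 0.0558×7.66 = 22.56 m²/day.
Hydraulic gradient i = (130.31 − 105.06) / 2020 = 25.25 / 2020 = 0.01250.
Q = Σ(K_i·b_i) · W · i = 22.56 × 1270 × 0.01250 = 358.1 m³/day.

358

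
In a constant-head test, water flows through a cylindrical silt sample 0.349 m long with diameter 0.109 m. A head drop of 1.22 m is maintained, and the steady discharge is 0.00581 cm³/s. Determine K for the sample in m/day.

0.0154

Cross-sectional area A = π·(d/2)² = π × (0.109/2)² = 0.009331 m².
Convert discharge: 0.00581 cm³/s = 5.810e-09 m³/s.
Darcy's law rearranged: K = Q·L / (A·Δh) = 5.810e-09 × 0.349 / (0.009331 × 1.22) = 1.781e-07 m/s = 0.01539 m/day.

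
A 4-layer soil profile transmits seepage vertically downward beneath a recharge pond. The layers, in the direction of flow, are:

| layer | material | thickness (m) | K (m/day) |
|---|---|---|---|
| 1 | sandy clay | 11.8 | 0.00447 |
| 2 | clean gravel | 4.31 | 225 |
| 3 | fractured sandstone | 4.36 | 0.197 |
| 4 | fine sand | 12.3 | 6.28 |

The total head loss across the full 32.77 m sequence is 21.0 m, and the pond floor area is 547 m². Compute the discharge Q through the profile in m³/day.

Flow is perpendicular to layering, so the layers act in series and the equivalent K is the thickness-weighted harmonic mean.
Total thickness L = 11.8 + 4.31 + 4.36 + 12.3 = 32.77 m.
Σ(b_i/K_i) = 11.8/0.00447 + 4.31/225 + 4.36/0.197 + 12.3/6.28 = 2664 d.
K_eq = L / Σ(b_i/K_i) = 32.77 / 2664 = 0.01230 m/day.
Q = K_eq · A · (Δh/L) = 0.01230 × 547 × (21.0/32.77) = 4.312 m³/day.

4.31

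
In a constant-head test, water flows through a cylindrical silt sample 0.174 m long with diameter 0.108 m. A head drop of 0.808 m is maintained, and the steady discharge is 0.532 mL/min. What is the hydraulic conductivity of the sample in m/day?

0.0180

Cross-sectional area A = π·(d/2)² = π × (0.108/2)² = 0.009161 m².
Convert discharge: 0.532 mL/min = 8.867e-09 m³/s.
Darcy's law rearranged: K = Q·L / (A·Δh) = 8.867e-09 × 0.174 / (0.009161 × 0.808) = 2.084e-07 m/s = 0.01801 m/day.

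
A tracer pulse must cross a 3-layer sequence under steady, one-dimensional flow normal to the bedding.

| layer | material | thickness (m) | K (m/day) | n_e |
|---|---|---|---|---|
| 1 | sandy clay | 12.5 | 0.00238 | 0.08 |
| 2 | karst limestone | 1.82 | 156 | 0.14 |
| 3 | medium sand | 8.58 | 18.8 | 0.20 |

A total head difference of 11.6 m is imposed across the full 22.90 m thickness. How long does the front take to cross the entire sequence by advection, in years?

With flow normal to the layers, continuity requires the same specific discharge q through every layer.
Σ(b_i/K_i) = 12.5/0.00238 + 1.82/156 + 8.58/18.8 = 5253 d.
q = Δh / Σ(b_i/K_i) = 11.6 / 5253 = 0.002208 m/day.
In each layer the seepage velocity is v_i = q/n_i, so the layer transit time is t_i = b_i·n_i / q:
  layer 1 (sandy clay): t_1 = 12.5 × 0.08 / 0.002208 = 452.8 d
  layer 2 (karst limestone): t_2 = 1.82 × 0.14 / 0.002208 = 115.4 d
  layer 3 (medium sand): t_3 = 8.58 × 0.20 / 0.002208 = 777.0 d
Total t = Σ t_i = 1345 days = 3.683 years.

3.68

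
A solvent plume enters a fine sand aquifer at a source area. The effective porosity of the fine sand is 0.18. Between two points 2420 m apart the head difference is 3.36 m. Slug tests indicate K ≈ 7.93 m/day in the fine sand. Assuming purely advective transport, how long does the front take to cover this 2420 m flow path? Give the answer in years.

108

Hydraulic gradient i = Δh / L = 3.36 / 2420 = 0.001388.
Darcy flux q = K · i = 7.930 × 0.001388 = 0.01101 m/day.
Seepage velocity v = q / n_e = 0.01101 / 0.18 = 0.06117 m/day.
Travel time t = L / v = 2420 / 0.06117 = 39563 days = 108.3 years.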